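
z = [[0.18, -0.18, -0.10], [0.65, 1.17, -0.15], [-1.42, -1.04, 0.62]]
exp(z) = [[1.20, -0.28, -0.13], [1.58, 3.31, -0.45], [-2.89, -2.39, 2.16]]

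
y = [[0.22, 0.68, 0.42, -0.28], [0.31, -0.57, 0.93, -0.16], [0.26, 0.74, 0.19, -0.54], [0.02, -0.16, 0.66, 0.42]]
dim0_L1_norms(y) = [0.81, 2.15, 2.2, 1.4]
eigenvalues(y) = [(-1.08+0j), (0.67+0.28j), (0.67-0.28j), (-0+0j)]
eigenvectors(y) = [[(-0.29+0j), (0.59+0j), (0.59-0j), 0.91+0.00j], [(0.86+0j), 0.38+0.05j, 0.38-0.05j, (-0.01+0j)], [-0.34+0.00j, 0.38+0.14j, 0.38-0.14j, (-0.25+0j)], [(0.24+0j), 0.53-0.25j, (0.53+0.25j), 0.34+0.00j]]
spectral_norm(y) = 1.32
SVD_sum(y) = [[-0.02, 0.21, -0.18, -0.08], [0.06, -0.70, 0.61, 0.27], [-0.03, 0.39, -0.35, -0.15], [0.04, -0.47, 0.41, 0.18]] + [[0.28, 0.40, 0.57, -0.32], [0.18, 0.26, 0.38, -0.22], [0.27, 0.39, 0.56, -0.32], [0.08, 0.11, 0.16, -0.09]] + [[-0.04,  0.08,  0.04,  0.12], [0.07,  -0.14,  -0.06,  -0.22], [0.02,  -0.04,  -0.02,  -0.07], [-0.1,  0.2,  0.09,  0.32]] + [[-0.00,0.00,0.00,-0.00],[-0.00,0.00,0.00,-0.0],[0.00,-0.00,-0.00,0.0],[0.0,-0.00,-0.00,0.00]]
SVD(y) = [[-0.22, 0.63, -0.30, -0.68], [0.73, 0.42, 0.53, -0.07], [-0.41, 0.62, 0.17, 0.64], [0.49, 0.17, -0.78, 0.35]] @ diag([1.3241501301948124, 1.2788790931100102, 0.5187374401536384, 0.0024831621026355426]) @ [[0.06, -0.72, 0.63, 0.28], [0.34, 0.49, 0.7, -0.40], [0.24, -0.5, -0.23, -0.80], [0.91, -0.00, -0.25, 0.34]]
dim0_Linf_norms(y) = [0.31, 0.74, 0.93, 0.54]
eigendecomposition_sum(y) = [[(-0.03-0j), (0.29-0j), (-0.18-0j), -0.04+0.00j],[(0.1+0j), -0.87+0.00j, 0.54+0.00j, 0.12-0.00j],[(-0.04-0j), 0.34-0.00j, (-0.21-0j), (-0.05+0j)],[(0.03+0j), -0.25+0.00j, 0.15+0.00j, 0.03-0.00j]] + [[(0.13-0.28j), (0.19-0.31j), 0.30-0.04j, (-0.12+0.71j)], [0.11-0.17j, 0.15-0.18j, (0.19+0j), -0.14+0.44j], [0.15-0.15j, 0.20-0.15j, (0.2+0.05j), -0.25+0.43j], [-0.00-0.30j, 0.04-0.36j, (0.25-0.16j), 0.19+0.69j]] + [[(0.13+0.28j), 0.19+0.31j, 0.30+0.04j, (-0.12-0.71j)],[0.11+0.17j, 0.15+0.18j, 0.19-0.00j, -0.14-0.44j],[(0.15+0.15j), 0.20+0.15j, 0.20-0.05j, (-0.25-0.43j)],[-0.00+0.30j, (0.04+0.36j), (0.25+0.16j), (0.19-0.69j)]] + [[(-0+0j),(-0+0j),0.00+0.00j,-0j], [0.00-0.00j,0.00-0.00j,-0.00-0.00j,(-0+0j)], [0.00-0.00j,0.00-0.00j,-0.00-0.00j,-0.00+0.00j], [(-0+0j),-0.00+0.00j,0.00+0.00j,-0j]]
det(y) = 0.00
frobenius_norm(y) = 1.91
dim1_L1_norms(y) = [1.6, 1.97, 1.73, 1.26]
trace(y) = 0.26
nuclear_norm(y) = 3.12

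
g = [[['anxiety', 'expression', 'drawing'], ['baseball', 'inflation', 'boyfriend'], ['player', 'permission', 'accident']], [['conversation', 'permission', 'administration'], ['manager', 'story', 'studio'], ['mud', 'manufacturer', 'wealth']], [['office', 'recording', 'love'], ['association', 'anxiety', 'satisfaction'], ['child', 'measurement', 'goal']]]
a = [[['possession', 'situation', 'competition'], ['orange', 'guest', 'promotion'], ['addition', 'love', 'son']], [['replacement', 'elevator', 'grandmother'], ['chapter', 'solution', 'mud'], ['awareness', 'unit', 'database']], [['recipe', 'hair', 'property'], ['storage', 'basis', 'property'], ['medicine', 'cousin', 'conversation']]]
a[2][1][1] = 'basis'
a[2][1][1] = 'basis'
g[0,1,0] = 'baseball'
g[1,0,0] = 'conversation'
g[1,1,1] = 'story'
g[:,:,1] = [['expression', 'inflation', 'permission'], ['permission', 'story', 'manufacturer'], ['recording', 'anxiety', 'measurement']]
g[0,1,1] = 'inflation'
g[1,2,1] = 'manufacturer'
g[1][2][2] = 'wealth'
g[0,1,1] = 'inflation'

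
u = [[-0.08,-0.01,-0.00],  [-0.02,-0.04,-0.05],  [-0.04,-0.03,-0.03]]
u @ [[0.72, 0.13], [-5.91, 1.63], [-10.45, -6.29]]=[[0.0, -0.03], [0.74, 0.25], [0.46, 0.13]]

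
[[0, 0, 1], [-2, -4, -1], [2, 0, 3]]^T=[[0, -2, 2], [0, -4, 0], [1, -1, 3]]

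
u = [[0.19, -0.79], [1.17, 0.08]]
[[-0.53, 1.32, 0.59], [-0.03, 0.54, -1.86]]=u@ [[-0.07, 0.57, -1.51], [0.65, -1.53, -1.11]]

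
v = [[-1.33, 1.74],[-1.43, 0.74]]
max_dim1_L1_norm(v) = 3.07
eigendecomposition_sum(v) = [[-0.66+0.47j, 0.87+0.22j], [(-0.72-0.18j), 0.37+0.72j]] + [[(-0.66-0.47j), 0.87-0.22j], [-0.72+0.18j, 0.37-0.72j]]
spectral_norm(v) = 2.66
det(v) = 1.50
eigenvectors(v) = [[(0.74+0j), 0.74-0.00j], [0.44+0.51j, (0.44-0.51j)]]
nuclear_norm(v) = 3.22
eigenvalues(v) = [(-0.3+1.19j), (-0.3-1.19j)]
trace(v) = -0.59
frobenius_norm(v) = 2.72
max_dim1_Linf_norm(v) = 1.74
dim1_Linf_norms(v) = [1.74, 1.43]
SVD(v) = [[-0.81, -0.58], [-0.58, 0.81]] @ diag([2.6587608923844637, 0.5656770431323607]) @ [[0.72,-0.69],[-0.69,-0.72]]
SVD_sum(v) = [[-1.56, 1.5], [-1.11, 1.07]] + [[0.23, 0.24],[-0.32, -0.33]]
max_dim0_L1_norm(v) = 2.76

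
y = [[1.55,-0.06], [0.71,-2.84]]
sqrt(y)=[[(1.24-0j), -0.02+0.02j],[0.20-0.27j, (-0+1.69j)]]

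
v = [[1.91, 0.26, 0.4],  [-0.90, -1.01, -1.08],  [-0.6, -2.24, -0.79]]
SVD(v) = [[-0.45, -0.83, -0.33],  [0.53, 0.04, -0.85],  [0.72, -0.55, 0.42]] @ diag([3.1600474410549695, 1.6253257858301657, 0.4963025893519897]) @ [[-0.56, -0.72, -0.42], [-0.80, 0.6, 0.04], [-0.23, -0.35, 0.91]]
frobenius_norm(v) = 3.59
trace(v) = 0.11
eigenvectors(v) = [[-0.11, 0.95, -0.16], [0.58, -0.32, -0.49], [0.80, 0.06, 0.86]]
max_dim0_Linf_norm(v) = 2.24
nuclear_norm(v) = 5.28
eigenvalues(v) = [-2.33, 1.85, 0.59]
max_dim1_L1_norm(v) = 3.63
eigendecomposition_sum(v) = [[0.07, 0.25, 0.15], [-0.39, -1.29, -0.81], [-0.54, -1.78, -1.11]] + [[1.8, -0.07, 0.3], [-0.61, 0.03, -0.10], [0.11, -0.00, 0.02]] + [[0.03, 0.09, -0.06], [0.1, 0.26, -0.17], [-0.17, -0.45, 0.3]]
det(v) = -2.55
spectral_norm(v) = 3.16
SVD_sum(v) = [[0.8, 1.02, 0.59], [-0.94, -1.2, -0.70], [-1.27, -1.62, -0.95]] + [[1.08, -0.81, -0.05], [-0.06, 0.04, 0.00], [0.72, -0.54, -0.03]] + [[0.04, 0.06, -0.15], [0.1, 0.15, -0.38], [-0.05, -0.07, 0.19]]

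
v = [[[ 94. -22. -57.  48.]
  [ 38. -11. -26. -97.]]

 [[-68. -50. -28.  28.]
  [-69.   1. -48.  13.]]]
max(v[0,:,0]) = 94.0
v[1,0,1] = -50.0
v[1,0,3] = 28.0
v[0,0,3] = 48.0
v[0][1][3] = -97.0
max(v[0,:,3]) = 48.0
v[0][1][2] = -26.0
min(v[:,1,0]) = -69.0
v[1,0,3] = 28.0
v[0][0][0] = 94.0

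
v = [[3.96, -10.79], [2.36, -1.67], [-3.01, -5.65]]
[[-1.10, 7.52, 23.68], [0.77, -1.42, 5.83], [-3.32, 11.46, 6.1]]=v@ [[0.54, -1.48, 1.24], [0.30, -1.24, -1.74]]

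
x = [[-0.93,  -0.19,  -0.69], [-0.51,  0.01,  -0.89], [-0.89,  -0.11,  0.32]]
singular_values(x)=[1.59, 0.89, 0.1]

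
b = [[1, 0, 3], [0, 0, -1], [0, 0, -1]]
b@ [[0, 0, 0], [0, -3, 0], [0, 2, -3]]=[[0, 6, -9], [0, -2, 3], [0, -2, 3]]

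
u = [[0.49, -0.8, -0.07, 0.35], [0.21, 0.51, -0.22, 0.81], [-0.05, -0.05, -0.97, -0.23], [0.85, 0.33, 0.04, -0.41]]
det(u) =1.008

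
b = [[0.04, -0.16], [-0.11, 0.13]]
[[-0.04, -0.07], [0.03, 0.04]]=b@[[-0.00, 0.12], [0.22, 0.44]]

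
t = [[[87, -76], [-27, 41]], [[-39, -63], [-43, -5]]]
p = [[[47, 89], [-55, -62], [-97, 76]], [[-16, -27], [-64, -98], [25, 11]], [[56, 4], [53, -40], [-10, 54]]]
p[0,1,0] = -55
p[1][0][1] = -27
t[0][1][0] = -27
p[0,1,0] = -55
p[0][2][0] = -97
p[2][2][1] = 54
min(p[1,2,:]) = 11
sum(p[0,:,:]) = -2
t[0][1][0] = -27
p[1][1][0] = -64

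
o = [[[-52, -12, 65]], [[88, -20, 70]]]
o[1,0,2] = 70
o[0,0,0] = -52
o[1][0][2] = 70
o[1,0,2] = 70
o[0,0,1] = -12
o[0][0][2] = 65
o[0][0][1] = -12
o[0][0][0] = -52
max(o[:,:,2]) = 70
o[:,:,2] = [[65], [70]]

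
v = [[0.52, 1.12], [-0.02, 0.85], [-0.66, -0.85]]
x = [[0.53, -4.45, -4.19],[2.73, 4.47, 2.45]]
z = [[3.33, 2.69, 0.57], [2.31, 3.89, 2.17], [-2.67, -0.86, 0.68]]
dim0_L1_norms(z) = [8.31, 7.44, 3.42]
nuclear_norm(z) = 9.24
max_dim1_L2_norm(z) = 5.02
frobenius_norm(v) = 1.85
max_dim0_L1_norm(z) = 8.31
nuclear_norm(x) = 10.62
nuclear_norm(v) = 2.24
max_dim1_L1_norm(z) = 8.37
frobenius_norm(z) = 7.22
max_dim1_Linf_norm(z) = 3.89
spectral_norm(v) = 1.79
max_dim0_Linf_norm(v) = 1.12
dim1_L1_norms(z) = [6.59, 8.37, 4.21]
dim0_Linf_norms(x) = [2.73, 4.47, 4.19]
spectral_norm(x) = 8.02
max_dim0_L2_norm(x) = 6.31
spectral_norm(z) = 6.79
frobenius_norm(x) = 8.43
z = v @ x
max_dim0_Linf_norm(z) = 3.89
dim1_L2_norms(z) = [4.32, 5.02, 2.89]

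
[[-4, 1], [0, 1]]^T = [[-4, 0], [1, 1]]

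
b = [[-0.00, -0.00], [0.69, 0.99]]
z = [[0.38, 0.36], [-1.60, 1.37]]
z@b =[[0.25,0.36],  [0.95,1.36]]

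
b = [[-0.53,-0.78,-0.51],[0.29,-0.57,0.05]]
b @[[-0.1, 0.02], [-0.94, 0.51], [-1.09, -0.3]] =[[1.34, -0.26], [0.45, -0.30]]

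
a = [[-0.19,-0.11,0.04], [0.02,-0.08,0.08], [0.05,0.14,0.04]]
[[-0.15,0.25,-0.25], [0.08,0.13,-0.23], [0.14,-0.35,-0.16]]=a @[[0.84, -0.14, 0.83], [0.35, -2.28, -0.47], [1.15, -0.62, -3.49]]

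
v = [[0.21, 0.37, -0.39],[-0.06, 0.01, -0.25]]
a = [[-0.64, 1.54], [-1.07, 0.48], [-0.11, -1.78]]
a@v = [[-0.23, -0.22, -0.14], [-0.25, -0.39, 0.3], [0.08, -0.06, 0.49]]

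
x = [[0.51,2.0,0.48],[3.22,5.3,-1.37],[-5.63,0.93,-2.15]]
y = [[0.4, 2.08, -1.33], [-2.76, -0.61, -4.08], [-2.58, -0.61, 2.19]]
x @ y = [[-6.55, -0.45, -7.79],[-9.81, 4.3, -28.91],[0.73, -10.97, -1.01]]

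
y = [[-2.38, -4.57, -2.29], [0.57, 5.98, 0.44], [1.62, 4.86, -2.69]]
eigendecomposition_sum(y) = [[-1.03+1.22j,(-0.23+1.54j),-1.08-1.60j], [(0.06-0.12j),-0.02-0.13j,0.13+0.11j], [0.71+0.99j,1.10+0.46j,(-1.39+0.5j)]] + [[(-1.03-1.22j), -0.23-1.54j, -1.08+1.60j],  [0.06+0.12j, (-0.02+0.13j), 0.13-0.11j],  [(0.71-0.99j), 1.10-0.46j, -1.39-0.50j]] + [[-0.31+0.00j, (-4.11+0j), (-0.13-0j)], [0.46-0.00j, 6.01-0.00j, (0.19+0j)], [0.20-0.00j, 2.66-0.00j, (0.08+0j)]]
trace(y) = 0.91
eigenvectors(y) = [[(-0.79+0j), -0.79-0.00j, (0.53+0j)], [(0.06-0.02j), 0.06+0.02j, (-0.78+0j)], [-0.15+0.59j, (-0.15-0.59j), -0.34+0.00j]]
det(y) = 48.95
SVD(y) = [[-0.54, -0.66, -0.52], [0.64, 0.08, -0.77], [0.55, -0.75, 0.38]] @ diag([9.304073943580361, 3.581753967351191, 1.4688929742336536]) @ [[0.27,  0.96,  0.01],[0.12,  -0.04,  0.99],[0.95,  -0.27,  -0.12]]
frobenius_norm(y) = 10.08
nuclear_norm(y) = 14.35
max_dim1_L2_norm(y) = 6.02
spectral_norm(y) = 9.30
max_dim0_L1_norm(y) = 15.41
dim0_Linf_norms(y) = [2.38, 5.98, 2.69]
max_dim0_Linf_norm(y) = 5.98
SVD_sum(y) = [[-1.38, -4.87, -0.03], [1.62, 5.68, 0.03], [1.40, 4.91, 0.03]] + [[-0.27, 0.09, -2.36], [0.03, -0.01, 0.27], [-0.31, 0.10, -2.65]] + [[-0.72,0.21,0.09], [-1.08,0.31,0.14], [0.53,-0.15,-0.07]]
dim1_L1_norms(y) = [9.24, 6.99, 9.17]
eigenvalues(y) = [(-2.44+1.59j), (-2.44-1.59j), (5.78+0j)]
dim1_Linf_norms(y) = [4.57, 5.98, 4.86]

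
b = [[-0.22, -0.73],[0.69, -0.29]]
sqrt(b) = [[0.53, -0.73], [0.69, 0.46]]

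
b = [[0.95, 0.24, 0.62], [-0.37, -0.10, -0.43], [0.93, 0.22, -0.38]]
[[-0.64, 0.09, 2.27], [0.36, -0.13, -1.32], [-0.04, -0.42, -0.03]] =b@[[-0.27,  -0.06,  0.92], [-0.07,  -0.75,  -0.08], [-0.59,  0.53,  2.29]]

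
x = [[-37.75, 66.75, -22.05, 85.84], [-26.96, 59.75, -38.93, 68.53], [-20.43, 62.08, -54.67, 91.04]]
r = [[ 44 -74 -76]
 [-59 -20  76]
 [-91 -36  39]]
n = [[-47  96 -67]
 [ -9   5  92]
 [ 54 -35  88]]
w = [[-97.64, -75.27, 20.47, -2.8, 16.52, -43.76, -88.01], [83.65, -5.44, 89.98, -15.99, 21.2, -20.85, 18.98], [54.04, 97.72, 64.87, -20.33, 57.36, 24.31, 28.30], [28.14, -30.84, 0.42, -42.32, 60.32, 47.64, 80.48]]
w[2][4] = 57.36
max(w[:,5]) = 47.64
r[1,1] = -20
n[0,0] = -47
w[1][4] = 21.2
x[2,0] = -20.43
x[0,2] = -22.05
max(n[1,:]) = 92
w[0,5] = -43.76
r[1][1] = -20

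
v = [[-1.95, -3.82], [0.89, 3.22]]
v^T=[[-1.95, 0.89], [-3.82, 3.22]]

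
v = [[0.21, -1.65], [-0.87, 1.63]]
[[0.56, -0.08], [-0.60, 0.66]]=v@[[0.07, -0.87], [-0.33, -0.06]]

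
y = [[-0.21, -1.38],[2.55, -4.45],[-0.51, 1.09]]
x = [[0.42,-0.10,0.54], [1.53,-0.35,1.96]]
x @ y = [[-0.62, 0.45],  [-2.21, 1.58]]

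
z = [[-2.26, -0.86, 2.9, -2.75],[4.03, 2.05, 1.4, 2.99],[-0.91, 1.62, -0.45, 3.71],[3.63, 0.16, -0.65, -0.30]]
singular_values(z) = [7.32, 4.5, 3.23, 0.11]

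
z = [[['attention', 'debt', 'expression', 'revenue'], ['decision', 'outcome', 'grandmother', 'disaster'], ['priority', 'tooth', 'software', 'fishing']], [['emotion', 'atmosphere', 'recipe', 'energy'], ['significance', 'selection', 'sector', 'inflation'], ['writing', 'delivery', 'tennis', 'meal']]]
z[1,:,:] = [['emotion', 'atmosphere', 'recipe', 'energy'], ['significance', 'selection', 'sector', 'inflation'], ['writing', 'delivery', 'tennis', 'meal']]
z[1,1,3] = 'inflation'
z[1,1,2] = 'sector'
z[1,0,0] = 'emotion'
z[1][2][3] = 'meal'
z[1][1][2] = 'sector'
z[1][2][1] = 'delivery'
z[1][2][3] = 'meal'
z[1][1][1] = 'selection'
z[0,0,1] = 'debt'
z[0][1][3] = 'disaster'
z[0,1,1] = 'outcome'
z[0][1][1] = 'outcome'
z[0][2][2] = 'software'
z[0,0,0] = 'attention'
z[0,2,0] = 'priority'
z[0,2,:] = ['priority', 'tooth', 'software', 'fishing']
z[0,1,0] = 'decision'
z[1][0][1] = 'atmosphere'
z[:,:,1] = [['debt', 'outcome', 'tooth'], ['atmosphere', 'selection', 'delivery']]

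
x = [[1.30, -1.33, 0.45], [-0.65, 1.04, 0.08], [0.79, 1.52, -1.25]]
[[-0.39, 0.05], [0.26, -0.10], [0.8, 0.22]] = x @ [[0.09, 0.06],[0.32, -0.04],[-0.19, -0.19]]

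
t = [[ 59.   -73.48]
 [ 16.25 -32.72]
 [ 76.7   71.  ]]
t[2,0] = 76.7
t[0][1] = -73.48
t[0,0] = 59.0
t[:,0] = [59.0, 16.25, 76.7]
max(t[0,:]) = 59.0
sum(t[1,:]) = -16.47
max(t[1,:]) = 16.25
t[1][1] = -32.72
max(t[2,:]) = 76.7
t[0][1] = -73.48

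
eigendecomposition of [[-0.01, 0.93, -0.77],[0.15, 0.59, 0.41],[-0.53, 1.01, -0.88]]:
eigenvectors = [[0.55, -0.93, 0.59], [-0.2, -0.04, 0.76], [0.81, 0.37, 0.27]]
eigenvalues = [-1.49, 0.34, 0.85]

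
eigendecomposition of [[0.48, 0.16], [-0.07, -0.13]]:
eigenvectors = [[0.99, -0.26], [-0.12, 0.97]]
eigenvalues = [0.46, -0.11]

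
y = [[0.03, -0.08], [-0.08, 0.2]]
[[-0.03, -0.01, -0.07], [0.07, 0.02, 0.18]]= y @ [[-0.05, -0.3, -0.05], [0.31, -0.02, 0.88]]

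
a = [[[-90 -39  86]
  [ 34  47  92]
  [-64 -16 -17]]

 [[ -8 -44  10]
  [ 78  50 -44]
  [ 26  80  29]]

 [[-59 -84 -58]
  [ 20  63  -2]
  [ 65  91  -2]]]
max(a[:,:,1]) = 91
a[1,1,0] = 78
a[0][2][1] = -16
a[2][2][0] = 65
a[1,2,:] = [26, 80, 29]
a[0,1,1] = 47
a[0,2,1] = -16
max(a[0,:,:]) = 92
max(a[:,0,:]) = 86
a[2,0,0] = -59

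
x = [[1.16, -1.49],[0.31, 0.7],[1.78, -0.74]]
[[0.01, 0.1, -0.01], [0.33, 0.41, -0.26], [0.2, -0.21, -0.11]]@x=[[0.02,0.06],  [0.05,-0.01],  [-0.03,-0.36]]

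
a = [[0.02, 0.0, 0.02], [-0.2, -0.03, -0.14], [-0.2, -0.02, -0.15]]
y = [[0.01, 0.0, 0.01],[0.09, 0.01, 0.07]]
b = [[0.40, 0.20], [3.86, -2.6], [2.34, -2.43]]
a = b @ y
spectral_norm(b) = 5.72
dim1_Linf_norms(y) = [0.01, 0.09]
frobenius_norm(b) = 5.77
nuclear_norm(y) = 0.12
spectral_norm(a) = 0.35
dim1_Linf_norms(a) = [0.02, 0.2, 0.2]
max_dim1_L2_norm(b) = 4.65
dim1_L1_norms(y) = [0.02, 0.17]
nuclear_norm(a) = 0.36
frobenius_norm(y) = 0.12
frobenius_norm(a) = 0.35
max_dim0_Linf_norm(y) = 0.09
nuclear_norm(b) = 6.43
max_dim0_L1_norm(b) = 6.6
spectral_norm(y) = 0.12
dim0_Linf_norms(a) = [0.2, 0.03, 0.15]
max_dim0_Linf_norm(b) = 3.86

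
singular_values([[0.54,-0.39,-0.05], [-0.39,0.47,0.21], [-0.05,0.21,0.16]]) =[0.94, 0.23, 0.0]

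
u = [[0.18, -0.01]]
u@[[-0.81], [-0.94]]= [[-0.14]]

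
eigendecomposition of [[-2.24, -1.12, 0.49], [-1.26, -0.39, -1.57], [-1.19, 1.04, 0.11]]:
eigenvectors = [[-0.84+0.00j, (-0.04-0.29j), (-0.04+0.29j)], [-0.53+0.00j, -0.01+0.67j, (-0.01-0.67j)], [-0.15+0.00j, 0.68+0.00j, 0.68-0.00j]]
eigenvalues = [(-2.85+0j), (0.17+1.52j), (0.17-1.52j)]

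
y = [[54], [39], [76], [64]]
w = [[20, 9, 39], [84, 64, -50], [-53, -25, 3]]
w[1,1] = 64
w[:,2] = [39, -50, 3]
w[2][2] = 3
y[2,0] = 76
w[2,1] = -25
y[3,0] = 64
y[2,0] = 76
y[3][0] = 64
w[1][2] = -50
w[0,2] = 39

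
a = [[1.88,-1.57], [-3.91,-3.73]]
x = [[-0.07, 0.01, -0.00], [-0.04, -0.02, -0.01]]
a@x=[[-0.07, 0.05, 0.02], [0.42, 0.04, 0.04]]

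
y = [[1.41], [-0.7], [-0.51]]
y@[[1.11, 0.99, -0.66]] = [[1.57, 1.4, -0.93], [-0.78, -0.69, 0.46], [-0.57, -0.50, 0.34]]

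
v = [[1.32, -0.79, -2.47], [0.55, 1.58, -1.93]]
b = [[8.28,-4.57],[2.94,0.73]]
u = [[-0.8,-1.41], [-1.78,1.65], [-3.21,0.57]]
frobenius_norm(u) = 4.38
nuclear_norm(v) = 5.21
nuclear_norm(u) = 5.86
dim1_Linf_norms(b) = [8.28, 2.94]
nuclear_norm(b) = 11.73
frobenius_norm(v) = 3.87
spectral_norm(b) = 9.73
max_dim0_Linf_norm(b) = 8.28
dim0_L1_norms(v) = [1.87, 2.37, 4.4]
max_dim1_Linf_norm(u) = 3.21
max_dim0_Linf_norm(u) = 3.21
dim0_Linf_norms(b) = [8.28, 4.57]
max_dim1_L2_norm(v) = 2.91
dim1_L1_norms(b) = [12.85, 3.67]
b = v @ u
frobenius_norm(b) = 9.93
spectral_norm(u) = 3.92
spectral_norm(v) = 3.44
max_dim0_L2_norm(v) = 3.13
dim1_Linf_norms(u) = [1.41, 1.78, 3.21]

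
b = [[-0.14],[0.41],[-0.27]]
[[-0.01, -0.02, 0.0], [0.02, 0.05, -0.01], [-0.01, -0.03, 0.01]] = b @[[0.05, 0.12, -0.02]]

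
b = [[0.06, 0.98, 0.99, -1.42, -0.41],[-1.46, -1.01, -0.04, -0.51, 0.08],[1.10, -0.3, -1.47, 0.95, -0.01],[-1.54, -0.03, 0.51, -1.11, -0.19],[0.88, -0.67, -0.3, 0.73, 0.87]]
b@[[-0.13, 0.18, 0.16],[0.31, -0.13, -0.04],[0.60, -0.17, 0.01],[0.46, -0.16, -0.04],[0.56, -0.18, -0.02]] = [[0.01, 0.02, 0.05], [-0.34, -0.06, -0.17], [-0.69, 0.34, 0.14], [-0.12, -0.15, -0.19], [0.32, 0.02, 0.12]]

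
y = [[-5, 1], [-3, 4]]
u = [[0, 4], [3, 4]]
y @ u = [[3, -16], [12, 4]]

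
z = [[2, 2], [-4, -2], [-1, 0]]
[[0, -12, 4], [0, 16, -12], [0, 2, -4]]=z@[[0, -2, 4], [0, -4, -2]]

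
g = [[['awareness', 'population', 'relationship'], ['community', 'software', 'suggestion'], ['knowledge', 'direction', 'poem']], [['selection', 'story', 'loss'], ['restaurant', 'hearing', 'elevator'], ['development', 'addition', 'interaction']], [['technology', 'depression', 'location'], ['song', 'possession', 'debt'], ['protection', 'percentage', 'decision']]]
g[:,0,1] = ['population', 'story', 'depression']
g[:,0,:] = [['awareness', 'population', 'relationship'], ['selection', 'story', 'loss'], ['technology', 'depression', 'location']]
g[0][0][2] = 'relationship'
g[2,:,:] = [['technology', 'depression', 'location'], ['song', 'possession', 'debt'], ['protection', 'percentage', 'decision']]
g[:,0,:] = [['awareness', 'population', 'relationship'], ['selection', 'story', 'loss'], ['technology', 'depression', 'location']]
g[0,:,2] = ['relationship', 'suggestion', 'poem']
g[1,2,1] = 'addition'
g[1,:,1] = ['story', 'hearing', 'addition']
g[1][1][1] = 'hearing'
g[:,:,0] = [['awareness', 'community', 'knowledge'], ['selection', 'restaurant', 'development'], ['technology', 'song', 'protection']]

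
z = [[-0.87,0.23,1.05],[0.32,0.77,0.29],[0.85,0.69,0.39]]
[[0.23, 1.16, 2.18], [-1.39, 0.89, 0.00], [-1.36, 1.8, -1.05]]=z @ [[-0.29, 1.27, -1.95],  [-1.83, -0.2, 0.70],  [0.38, 2.20, 0.31]]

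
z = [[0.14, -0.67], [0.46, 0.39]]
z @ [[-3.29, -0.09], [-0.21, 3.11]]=[[-0.32, -2.10], [-1.6, 1.17]]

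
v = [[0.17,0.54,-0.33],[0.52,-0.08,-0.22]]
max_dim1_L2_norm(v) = 0.66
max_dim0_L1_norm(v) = 0.69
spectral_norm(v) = 0.71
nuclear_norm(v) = 1.21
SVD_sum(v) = [[0.36, 0.34, -0.33], [0.23, 0.22, -0.22]] + [[-0.19, 0.20, 0.0], [0.29, -0.3, -0.00]]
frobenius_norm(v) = 0.87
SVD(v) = [[-0.84, -0.55], [-0.55, 0.84]] @ diag([0.711411994701995, 0.49849069579494537]) @ [[-0.60, -0.57, 0.56],[0.69, -0.73, -0.01]]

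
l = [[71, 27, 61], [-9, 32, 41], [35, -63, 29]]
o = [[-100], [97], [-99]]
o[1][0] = 97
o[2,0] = -99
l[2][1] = -63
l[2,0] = 35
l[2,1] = -63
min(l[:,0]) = -9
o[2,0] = -99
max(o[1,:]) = 97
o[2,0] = -99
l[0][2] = 61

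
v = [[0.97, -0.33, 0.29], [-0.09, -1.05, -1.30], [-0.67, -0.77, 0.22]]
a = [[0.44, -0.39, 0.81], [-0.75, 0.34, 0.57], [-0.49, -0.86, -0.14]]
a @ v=[[-0.08, -0.36, 0.81], [-1.14, -0.55, -0.53], [-0.30, 1.17, 0.95]]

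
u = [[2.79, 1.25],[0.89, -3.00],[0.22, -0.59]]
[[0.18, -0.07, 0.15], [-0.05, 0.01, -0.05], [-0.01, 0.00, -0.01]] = u @ [[0.05,-0.02,0.04],[0.03,-0.01,0.03]]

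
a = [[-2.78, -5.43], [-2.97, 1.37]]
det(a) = -19.936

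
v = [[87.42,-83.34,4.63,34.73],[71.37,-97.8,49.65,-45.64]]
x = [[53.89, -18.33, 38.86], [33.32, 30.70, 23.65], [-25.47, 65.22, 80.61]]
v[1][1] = -97.8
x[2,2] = 80.61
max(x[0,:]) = 53.89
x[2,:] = [-25.47, 65.22, 80.61]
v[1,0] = 71.37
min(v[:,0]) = 71.37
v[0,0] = 87.42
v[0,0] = 87.42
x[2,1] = 65.22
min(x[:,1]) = -18.33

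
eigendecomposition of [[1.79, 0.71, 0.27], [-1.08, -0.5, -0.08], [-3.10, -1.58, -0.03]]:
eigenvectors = [[-0.32-0.13j, (-0.32+0.13j), (0.37+0j)], [(0.26+0.04j), (0.26-0.04j), -0.72+0.00j], [(0.9+0j), 0.90-0.00j, (-0.58+0j)]]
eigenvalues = [(0.63+0.39j), (0.63-0.39j), (-0.01+0j)]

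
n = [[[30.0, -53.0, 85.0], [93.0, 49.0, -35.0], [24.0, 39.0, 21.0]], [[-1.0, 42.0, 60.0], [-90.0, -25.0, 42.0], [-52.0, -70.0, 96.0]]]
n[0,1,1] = 49.0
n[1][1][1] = -25.0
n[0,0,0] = 30.0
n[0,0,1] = -53.0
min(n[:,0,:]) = -53.0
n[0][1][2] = -35.0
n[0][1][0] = 93.0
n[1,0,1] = 42.0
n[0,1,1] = 49.0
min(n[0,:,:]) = -53.0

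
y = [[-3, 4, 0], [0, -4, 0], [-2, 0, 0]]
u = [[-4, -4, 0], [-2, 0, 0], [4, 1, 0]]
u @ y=[[12, 0, 0], [6, -8, 0], [-12, 12, 0]]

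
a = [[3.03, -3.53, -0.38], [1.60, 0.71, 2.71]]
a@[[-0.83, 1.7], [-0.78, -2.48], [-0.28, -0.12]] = [[0.34, 13.95], [-2.64, 0.63]]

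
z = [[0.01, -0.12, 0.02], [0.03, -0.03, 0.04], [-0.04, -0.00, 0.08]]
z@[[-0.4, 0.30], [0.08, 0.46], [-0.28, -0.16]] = [[-0.02, -0.06], [-0.03, -0.01], [-0.01, -0.02]]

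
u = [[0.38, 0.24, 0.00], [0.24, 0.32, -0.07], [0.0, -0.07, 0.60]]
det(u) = 0.037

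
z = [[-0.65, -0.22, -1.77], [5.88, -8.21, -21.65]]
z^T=[[-0.65, 5.88], [-0.22, -8.21], [-1.77, -21.65]]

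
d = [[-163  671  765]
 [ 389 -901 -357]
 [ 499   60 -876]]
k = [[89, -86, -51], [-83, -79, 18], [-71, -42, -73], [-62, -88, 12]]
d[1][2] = -357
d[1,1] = -901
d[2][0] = 499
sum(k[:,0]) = -127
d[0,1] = 671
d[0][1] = 671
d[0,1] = 671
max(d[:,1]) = 671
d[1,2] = -357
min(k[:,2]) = -73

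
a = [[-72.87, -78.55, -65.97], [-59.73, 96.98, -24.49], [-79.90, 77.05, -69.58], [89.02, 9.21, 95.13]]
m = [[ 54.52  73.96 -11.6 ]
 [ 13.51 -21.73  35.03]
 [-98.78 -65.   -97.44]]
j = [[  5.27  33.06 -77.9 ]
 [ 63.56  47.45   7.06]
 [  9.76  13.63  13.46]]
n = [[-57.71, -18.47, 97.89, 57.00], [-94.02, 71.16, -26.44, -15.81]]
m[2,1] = -65.0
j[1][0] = 63.56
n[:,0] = [-57.71, -94.02]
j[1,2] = 7.06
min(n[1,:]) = -94.02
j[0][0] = 5.27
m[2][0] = -98.78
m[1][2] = 35.03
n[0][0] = -57.71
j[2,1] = 13.63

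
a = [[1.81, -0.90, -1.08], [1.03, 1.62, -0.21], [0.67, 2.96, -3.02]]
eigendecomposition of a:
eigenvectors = [[(0.72+0j), 0.72-0.00j, 0.22+0.00j], [(0.07-0.57j), 0.07+0.57j, -0.01+0.00j], [(0.05-0.38j), 0.05+0.38j, (0.97+0j)]]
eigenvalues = [(1.65+1.28j), (1.65-1.28j), (-2.88+0j)]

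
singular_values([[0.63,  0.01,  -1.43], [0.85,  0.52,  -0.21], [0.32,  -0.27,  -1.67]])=[2.34, 0.97, 0.0]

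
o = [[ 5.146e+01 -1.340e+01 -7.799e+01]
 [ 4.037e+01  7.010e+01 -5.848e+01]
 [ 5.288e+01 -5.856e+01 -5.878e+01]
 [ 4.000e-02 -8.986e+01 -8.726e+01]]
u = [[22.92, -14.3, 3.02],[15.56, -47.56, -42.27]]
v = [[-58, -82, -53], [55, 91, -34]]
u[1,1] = -47.56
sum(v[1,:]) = 112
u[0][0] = 22.92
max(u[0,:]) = 22.92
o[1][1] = 70.1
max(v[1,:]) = 91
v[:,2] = [-53, -34]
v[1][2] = -34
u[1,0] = 15.56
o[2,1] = -58.56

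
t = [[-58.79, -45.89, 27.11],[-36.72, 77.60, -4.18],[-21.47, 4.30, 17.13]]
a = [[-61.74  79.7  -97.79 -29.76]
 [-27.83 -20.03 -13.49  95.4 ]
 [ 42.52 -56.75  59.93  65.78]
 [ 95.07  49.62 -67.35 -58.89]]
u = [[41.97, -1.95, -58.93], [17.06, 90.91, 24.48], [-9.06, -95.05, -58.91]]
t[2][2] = 17.13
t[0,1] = -45.89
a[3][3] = -58.89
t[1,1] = 77.6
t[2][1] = 4.3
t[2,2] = 17.13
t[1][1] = 77.6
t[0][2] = 27.11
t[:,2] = [27.11, -4.18, 17.13]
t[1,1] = 77.6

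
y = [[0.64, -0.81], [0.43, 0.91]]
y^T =[[0.64, 0.43], [-0.81, 0.91]]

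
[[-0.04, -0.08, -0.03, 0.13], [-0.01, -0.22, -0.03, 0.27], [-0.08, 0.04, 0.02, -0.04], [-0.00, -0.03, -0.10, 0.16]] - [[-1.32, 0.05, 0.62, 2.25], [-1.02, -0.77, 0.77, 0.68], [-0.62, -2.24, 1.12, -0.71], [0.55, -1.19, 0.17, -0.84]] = [[1.28, -0.13, -0.65, -2.12], [1.01, 0.55, -0.80, -0.41], [0.54, 2.28, -1.10, 0.67], [-0.55, 1.16, -0.27, 1.0]]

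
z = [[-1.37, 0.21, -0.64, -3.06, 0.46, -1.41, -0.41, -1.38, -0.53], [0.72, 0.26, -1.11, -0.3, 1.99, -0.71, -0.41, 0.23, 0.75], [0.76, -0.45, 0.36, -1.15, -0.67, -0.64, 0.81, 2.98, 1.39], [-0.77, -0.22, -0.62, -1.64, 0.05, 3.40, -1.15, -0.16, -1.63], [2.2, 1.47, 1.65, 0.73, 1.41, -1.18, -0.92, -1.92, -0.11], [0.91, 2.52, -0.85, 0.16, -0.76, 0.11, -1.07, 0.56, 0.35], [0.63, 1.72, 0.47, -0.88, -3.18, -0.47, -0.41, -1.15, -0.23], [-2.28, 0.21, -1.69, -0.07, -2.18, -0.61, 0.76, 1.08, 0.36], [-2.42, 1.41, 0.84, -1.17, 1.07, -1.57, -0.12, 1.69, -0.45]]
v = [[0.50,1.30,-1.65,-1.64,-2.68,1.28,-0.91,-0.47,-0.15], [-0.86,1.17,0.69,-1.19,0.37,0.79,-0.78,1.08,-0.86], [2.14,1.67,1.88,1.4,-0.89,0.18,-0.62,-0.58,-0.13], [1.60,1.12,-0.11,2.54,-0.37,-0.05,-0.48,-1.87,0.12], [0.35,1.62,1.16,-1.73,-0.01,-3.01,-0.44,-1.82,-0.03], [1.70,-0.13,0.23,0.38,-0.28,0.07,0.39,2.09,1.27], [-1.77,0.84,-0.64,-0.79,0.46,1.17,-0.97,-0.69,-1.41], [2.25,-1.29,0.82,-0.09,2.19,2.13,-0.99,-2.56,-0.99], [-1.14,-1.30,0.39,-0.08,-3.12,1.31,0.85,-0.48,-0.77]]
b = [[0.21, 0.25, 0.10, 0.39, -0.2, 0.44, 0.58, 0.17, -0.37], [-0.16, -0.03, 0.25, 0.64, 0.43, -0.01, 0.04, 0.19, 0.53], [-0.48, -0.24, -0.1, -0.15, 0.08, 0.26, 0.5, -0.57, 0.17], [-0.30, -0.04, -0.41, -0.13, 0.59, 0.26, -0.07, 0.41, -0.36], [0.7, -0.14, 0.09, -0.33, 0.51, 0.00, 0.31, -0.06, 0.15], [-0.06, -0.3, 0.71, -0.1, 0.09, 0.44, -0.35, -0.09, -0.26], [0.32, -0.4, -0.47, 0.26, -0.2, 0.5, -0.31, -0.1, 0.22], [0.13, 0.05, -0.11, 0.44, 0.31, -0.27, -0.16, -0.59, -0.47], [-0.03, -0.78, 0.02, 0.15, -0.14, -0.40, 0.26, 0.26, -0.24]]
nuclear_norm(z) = 29.44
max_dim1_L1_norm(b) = 2.78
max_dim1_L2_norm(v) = 5.03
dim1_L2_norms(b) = [1.0, 1.0, 1.0, 1.0, 1.0, 1.0, 1.0, 0.99, 1.0]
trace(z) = -0.65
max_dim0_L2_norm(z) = 4.82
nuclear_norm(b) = 9.00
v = b @ z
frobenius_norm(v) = 11.55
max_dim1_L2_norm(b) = 1.0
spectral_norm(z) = 5.98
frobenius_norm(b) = 3.00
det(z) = 0.09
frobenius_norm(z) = 11.55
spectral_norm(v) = 5.96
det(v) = 0.09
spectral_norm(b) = 1.01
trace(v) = 1.85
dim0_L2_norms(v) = [4.54, 3.72, 3.06, 4.04, 4.8, 4.36, 2.25, 4.49, 2.44]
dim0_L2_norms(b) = [1.0, 1.0, 1.0, 1.0, 1.0, 1.0, 1.0, 1.0, 1.0]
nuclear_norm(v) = 29.44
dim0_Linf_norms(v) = [2.25, 1.67, 1.88, 2.54, 3.12, 3.01, 0.99, 2.56, 1.41]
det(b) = -1.00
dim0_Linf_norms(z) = [2.42, 2.52, 1.69, 3.06, 3.18, 3.4, 1.15, 2.98, 1.63]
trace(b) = -0.24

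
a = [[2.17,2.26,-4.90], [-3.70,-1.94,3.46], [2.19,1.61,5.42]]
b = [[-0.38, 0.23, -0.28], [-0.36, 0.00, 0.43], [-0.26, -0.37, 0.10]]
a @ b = [[-0.36, 2.31, -0.13], [1.2, -2.13, 0.55], [-2.82, -1.5, 0.62]]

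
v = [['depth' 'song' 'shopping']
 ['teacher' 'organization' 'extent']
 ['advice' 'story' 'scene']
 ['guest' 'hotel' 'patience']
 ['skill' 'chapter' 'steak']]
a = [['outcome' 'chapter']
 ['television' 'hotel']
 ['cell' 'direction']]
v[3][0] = 'guest'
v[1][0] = 'teacher'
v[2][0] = 'advice'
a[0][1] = 'chapter'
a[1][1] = 'hotel'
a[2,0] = 'cell'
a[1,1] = 'hotel'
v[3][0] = 'guest'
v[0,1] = 'song'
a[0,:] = ['outcome', 'chapter']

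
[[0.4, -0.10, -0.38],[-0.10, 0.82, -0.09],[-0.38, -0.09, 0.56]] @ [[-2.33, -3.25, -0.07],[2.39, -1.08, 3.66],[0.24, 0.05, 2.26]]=[[-1.26, -1.21, -1.25], [2.17, -0.57, 2.8], [0.80, 1.36, 0.96]]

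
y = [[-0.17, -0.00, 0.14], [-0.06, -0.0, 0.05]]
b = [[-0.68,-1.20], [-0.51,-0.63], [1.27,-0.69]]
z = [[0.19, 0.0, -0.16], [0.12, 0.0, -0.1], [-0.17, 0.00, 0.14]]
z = b @ y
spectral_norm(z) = 0.37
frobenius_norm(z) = 0.37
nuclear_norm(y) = 0.23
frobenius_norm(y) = 0.23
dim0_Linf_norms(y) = [0.17, 0.0, 0.14]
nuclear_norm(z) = 0.37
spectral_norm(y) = 0.23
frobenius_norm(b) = 2.16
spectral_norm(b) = 1.61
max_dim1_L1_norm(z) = 0.35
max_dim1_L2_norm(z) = 0.25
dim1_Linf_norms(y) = [0.17, 0.06]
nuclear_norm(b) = 3.04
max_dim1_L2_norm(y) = 0.22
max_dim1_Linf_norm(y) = 0.17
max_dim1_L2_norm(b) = 1.45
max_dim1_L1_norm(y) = 0.31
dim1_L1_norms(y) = [0.31, 0.11]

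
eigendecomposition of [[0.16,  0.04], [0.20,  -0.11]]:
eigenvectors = [[0.83, -0.13],[0.56, 0.99]]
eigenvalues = [0.19, -0.14]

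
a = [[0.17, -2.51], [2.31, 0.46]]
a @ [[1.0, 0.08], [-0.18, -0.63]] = [[0.62,  1.59], [2.23,  -0.1]]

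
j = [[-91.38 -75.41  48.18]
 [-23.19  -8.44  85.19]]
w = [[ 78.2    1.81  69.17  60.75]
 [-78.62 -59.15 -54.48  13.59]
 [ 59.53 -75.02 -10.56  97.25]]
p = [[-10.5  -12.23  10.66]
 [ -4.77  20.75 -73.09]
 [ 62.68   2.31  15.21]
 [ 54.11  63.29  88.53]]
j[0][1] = -75.41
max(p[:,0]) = 62.68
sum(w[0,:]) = 209.93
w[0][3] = 60.75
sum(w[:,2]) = 4.130000000000004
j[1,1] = -8.44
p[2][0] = 62.68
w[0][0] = 78.2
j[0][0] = -91.38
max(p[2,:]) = 62.68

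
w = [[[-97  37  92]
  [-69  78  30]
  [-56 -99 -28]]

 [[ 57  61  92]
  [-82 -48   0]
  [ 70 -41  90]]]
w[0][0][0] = -97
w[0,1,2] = 30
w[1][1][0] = -82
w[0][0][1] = 37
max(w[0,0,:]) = 92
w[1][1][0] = -82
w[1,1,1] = -48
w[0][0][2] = 92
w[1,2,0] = 70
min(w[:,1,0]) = -82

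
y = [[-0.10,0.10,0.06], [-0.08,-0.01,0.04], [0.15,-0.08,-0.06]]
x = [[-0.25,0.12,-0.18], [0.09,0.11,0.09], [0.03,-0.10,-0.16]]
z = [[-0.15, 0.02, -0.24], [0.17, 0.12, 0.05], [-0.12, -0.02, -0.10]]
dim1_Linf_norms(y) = [0.1, 0.08, 0.15]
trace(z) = -0.13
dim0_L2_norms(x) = [0.27, 0.19, 0.26]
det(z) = -0.00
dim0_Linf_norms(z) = [0.17, 0.12, 0.24]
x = z + y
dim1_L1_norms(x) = [0.55, 0.29, 0.29]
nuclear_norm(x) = 0.65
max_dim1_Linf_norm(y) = 0.15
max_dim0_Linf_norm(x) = 0.25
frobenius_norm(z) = 0.39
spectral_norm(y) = 0.25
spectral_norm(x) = 0.35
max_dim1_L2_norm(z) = 0.28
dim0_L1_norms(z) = [0.44, 0.16, 0.39]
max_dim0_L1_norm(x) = 0.43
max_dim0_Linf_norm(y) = 0.15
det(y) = 0.00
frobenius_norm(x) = 0.42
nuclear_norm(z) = 0.53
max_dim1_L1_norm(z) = 0.41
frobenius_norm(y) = 0.25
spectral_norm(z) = 0.36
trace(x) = -0.30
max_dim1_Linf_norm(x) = 0.25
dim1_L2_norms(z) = [0.28, 0.21, 0.16]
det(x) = 0.01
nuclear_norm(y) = 0.32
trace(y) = -0.17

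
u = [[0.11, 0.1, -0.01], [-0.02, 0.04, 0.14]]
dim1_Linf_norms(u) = [0.11, 0.14]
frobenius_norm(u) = 0.21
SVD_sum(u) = [[0.08, 0.10, 0.05], [0.04, 0.05, 0.02]] + [[0.03, 0.00, -0.06], [-0.06, -0.01, 0.12]]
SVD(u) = [[-0.89,-0.45], [-0.45,0.89]] @ diag([0.14966629547095764, 0.14628738838327793]) @ [[-0.6,-0.72,-0.36],[-0.46,-0.06,0.89]]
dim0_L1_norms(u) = [0.13, 0.14, 0.15]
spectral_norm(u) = 0.15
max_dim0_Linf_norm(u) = 0.14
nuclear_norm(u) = 0.30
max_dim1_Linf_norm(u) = 0.14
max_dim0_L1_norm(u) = 0.15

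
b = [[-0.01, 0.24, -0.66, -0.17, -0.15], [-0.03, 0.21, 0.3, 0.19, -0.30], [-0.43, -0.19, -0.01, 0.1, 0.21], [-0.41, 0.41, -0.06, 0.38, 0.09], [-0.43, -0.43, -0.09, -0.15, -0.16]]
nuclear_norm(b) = 2.76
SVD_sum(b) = [[-0.08, -0.08, -0.04, -0.03, 0.01], [0.19, 0.18, 0.11, 0.07, -0.02], [-0.25, -0.25, -0.14, -0.1, 0.03], [0.04, 0.04, 0.02, 0.02, -0.01], [-0.38, -0.38, -0.22, -0.15, 0.05]] + [[0.27, 0.1, -0.49, -0.27, -0.09], [-0.11, -0.04, 0.19, 0.11, 0.03], [-0.12, -0.04, 0.21, 0.12, 0.04], [-0.10, -0.04, 0.18, 0.1, 0.03], [-0.04, -0.02, 0.07, 0.04, 0.01]] + [[-0.19, 0.21, -0.14, 0.14, 0.02], [-0.05, 0.06, -0.04, 0.04, 0.0], [-0.09, 0.1, -0.07, 0.07, 0.01], [-0.36, 0.41, -0.26, 0.26, 0.03], [0.04, -0.04, 0.03, -0.03, -0.00]] + [[-0.02, 0.00, 0.01, -0.01, -0.09], [-0.06, 0.01, 0.04, -0.02, -0.32], [0.03, -0.00, -0.02, 0.01, 0.13], [0.01, -0.00, -0.0, 0.00, 0.03], [-0.04, 0.01, 0.03, -0.02, -0.22]] + [[0.0, -0.0, -0.0, 0.00, -0.00],[0.0, -0.00, -0.00, 0.00, -0.00],[0.00, -0.00, -0.0, 0.00, -0.00],[-0.0, 0.0, 0.0, -0.0, 0.0],[-0.00, 0.00, 0.00, -0.0, 0.00]]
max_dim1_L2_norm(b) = 0.74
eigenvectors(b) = [[-0.11-0.37j,(-0.11+0.37j),(-0.26+0.31j),(-0.26-0.31j),0.29+0.00j], [0.43-0.09j,(0.43+0.09j),-0.31-0.18j,(-0.31+0.18j),-0.43+0.00j], [(0.06+0.32j),(0.06-0.32j),(-0.07+0.14j),(-0.07-0.14j),-0.32+0.00j], [0.66+0.00j,(0.66-0j),0.06+0.25j,(0.06-0.25j),(0.77+0j)], [-0.24+0.25j,(-0.24-0.25j),(-0.78+0j),(-0.78-0j),(-0.17+0j)]]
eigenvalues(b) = [(0.68+0.17j), (0.68-0.17j), (-0.47+0.14j), (-0.47-0.14j), (-0+0j)]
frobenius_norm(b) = 1.41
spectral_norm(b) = 0.79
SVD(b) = [[-0.16, -0.81, 0.45, -0.21, -0.26], [0.37, 0.32, 0.12, -0.76, -0.41], [-0.49, 0.36, 0.22, 0.32, -0.69], [0.08, 0.30, 0.85, 0.08, 0.40], [-0.77, 0.12, -0.09, -0.52, 0.34]] @ diag([0.7859973900500671, 0.7800311245297915, 0.767714305646444, 0.4285708414929022, 0.0011516627705814941]) @ [[0.63, 0.63, 0.36, 0.25, -0.08],[-0.43, -0.16, 0.77, 0.43, 0.14],[-0.54, 0.62, -0.4, 0.4, 0.04],[0.19, -0.03, -0.12, 0.07, 0.97],[-0.29, 0.43, 0.32, -0.77, 0.17]]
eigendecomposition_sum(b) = [[(0.17+0.02j),0.11-0.14j,(-0.11-0.04j),(-0.07-0.09j),-0.10+0.05j],[-0.03+0.20j,0.15+0.13j,(0.06-0.12j),0.11-0.08j,(-0.04-0.11j)],[-0.14-0.03j,(-0.1+0.1j),(0.09+0.05j),0.05+0.08j,0.09-0.03j],[-0.11+0.28j,0.17+0.25j,0.13-0.16j,0.19-0.08j,(-0.03-0.18j)],[-0.07-0.14j,-0.16-0.02j,(0.02+0.11j),-0.04+0.10j,(0.08+0.05j)]] + [[(0.17-0.02j), (0.11+0.14j), -0.11+0.04j, -0.07+0.09j, -0.10-0.05j], [(-0.03-0.2j), (0.15-0.13j), (0.06+0.12j), (0.11+0.08j), (-0.04+0.11j)], [(-0.14+0.03j), -0.10-0.10j, (0.09-0.05j), 0.05-0.08j, 0.09+0.03j], [-0.11-0.28j, 0.17-0.25j, (0.13+0.16j), 0.19+0.08j, -0.03+0.18j], [(-0.07+0.14j), (-0.16+0.02j), 0.02-0.11j, (-0.04-0.1j), (0.08-0.05j)]] + [[-0.18-0.05j, (0.01+0.05j), (-0.22-0.14j), -0.01+0.02j, 0.02+0.13j], [0.02-0.16j, -0.04+0.02j, 0.09-0.21j, -0.02-0.01j, -0.11+0.04j], [-0.07-0.00j, 0.01+0.02j, (-0.09-0.03j), (-0+0.01j), 0.02+0.05j], [(-0.1+0.07j), (0.03+0.01j), -0.16+0.06j, 0.00+0.01j, 0.07+0.04j], [(-0.15-0.33j), -0.06+0.08j, -0.06-0.50j, (-0.04+0j), -0.16+0.19j]] + [[-0.18+0.05j, 0.01-0.05j, (-0.22+0.14j), (-0.01-0.02j), 0.02-0.13j], [(0.02+0.16j), -0.04-0.02j, 0.09+0.21j, -0.02+0.01j, -0.11-0.04j], [(-0.07+0j), (0.01-0.02j), (-0.09+0.03j), (-0-0.01j), (0.02-0.05j)], [-0.10-0.07j, (0.03-0.01j), -0.16-0.06j, -0.01j, 0.07-0.04j], [-0.15+0.33j, -0.06-0.08j, (-0.06+0.5j), -0.04-0.00j, (-0.16-0.19j)]] + [[0.00+0.00j, 0.00+0.00j, 0.00+0.00j, (-0-0j), (-0+0j)], [(-0-0j), (-0-0j), (-0-0j), 0j, -0j], [(-0-0j), -0.00-0.00j, -0.00-0.00j, 0.00+0.00j, 0.00-0.00j], [0.00+0.00j, 0.00+0.00j, 0.00+0.00j, -0.00-0.00j, -0.00+0.00j], [-0.00-0.00j, (-0-0j), (-0-0j), 0.00+0.00j, -0j]]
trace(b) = 0.41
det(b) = -0.00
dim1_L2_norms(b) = [0.74, 0.51, 0.52, 0.7, 0.65]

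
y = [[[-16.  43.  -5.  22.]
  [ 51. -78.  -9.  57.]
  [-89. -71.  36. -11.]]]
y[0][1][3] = 57.0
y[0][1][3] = 57.0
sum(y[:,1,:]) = 21.0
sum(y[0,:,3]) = 68.0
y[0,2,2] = 36.0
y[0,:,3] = [22.0, 57.0, -11.0]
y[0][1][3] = 57.0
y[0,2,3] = -11.0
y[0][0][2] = -5.0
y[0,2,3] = -11.0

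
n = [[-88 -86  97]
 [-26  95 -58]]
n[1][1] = 95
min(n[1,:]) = -58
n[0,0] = -88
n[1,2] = -58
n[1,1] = 95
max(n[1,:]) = 95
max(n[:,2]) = 97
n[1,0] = -26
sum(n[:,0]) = -114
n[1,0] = -26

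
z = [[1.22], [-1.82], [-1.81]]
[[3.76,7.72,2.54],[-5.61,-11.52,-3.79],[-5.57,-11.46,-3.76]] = z@ [[3.08, 6.33, 2.08]]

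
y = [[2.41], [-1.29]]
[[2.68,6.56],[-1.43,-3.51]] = y @ [[1.11, 2.72]]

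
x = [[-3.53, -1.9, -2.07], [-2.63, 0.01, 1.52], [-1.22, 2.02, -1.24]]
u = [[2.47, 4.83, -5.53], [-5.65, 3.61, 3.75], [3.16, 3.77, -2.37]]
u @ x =[[-14.68, -15.82, 9.09],[5.88, 18.35, 12.53],[-18.18, -10.75, 2.13]]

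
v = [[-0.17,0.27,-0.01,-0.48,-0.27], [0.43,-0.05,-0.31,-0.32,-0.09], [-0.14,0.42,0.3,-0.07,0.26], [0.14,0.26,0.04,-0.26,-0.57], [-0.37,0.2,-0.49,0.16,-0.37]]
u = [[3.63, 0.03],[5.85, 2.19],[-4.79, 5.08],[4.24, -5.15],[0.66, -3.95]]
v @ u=[[-1.2, 4.07], [1.34, 0.33], [0.39, 1.77], [0.36, 4.37], [2.61, -1.42]]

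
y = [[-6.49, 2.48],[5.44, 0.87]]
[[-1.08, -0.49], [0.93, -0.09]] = y @ [[0.17, 0.01], [0.01, -0.17]]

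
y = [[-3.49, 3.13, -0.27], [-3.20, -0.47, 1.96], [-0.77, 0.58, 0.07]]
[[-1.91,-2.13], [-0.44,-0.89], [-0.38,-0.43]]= y@[[0.19, 0.34], [-0.4, -0.30], [-0.01, 0.03]]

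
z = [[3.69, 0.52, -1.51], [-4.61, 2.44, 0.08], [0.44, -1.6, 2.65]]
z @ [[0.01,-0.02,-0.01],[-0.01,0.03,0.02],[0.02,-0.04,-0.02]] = [[0.0, 0.0, 0.00], [-0.07, 0.16, 0.09], [0.07, -0.16, -0.09]]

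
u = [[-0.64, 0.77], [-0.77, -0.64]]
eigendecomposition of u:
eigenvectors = [[(0.71+0j), (0.71-0j)], [0.00+0.71j, -0.71j]]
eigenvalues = [(-0.64+0.77j), (-0.64-0.77j)]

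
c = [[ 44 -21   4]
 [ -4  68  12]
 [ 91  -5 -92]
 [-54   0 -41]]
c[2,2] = -92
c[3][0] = -54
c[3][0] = -54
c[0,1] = -21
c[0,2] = 4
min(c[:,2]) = -92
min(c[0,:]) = -21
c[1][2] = 12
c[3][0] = -54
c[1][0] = -4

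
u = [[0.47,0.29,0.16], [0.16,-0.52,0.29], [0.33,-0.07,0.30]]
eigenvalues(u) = [0.69, 0.07, -0.51]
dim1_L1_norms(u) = [0.92, 0.97, 0.7]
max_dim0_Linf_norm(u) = 0.52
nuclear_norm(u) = 1.40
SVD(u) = [[-0.47, 0.74, -0.47], [-0.64, -0.66, -0.4], [-0.61, 0.11, 0.78]] @ diag([0.7266451687267271, 0.6193347973736384, 0.053955607014103235]) @ [[-0.72, 0.32, -0.61], [0.45, 0.89, -0.06], [-0.52, 0.32, 0.79]]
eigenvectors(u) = [[0.76, 0.52, 0.31],[0.24, -0.26, -0.93],[0.6, -0.82, -0.21]]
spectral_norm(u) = 0.73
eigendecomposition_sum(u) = [[0.46, 0.09, 0.26],[0.15, 0.03, 0.08],[0.36, 0.07, 0.2]] + [[0.02, 0.02, -0.03], [-0.01, -0.01, 0.02], [-0.04, -0.02, 0.05]] + [[-0.01, 0.18, -0.06], [0.02, -0.54, 0.19], [0.01, -0.12, 0.04]]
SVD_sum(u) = [[0.25,-0.11,0.21], [0.33,-0.15,0.28], [0.32,-0.14,0.27]] + [[0.21, 0.41, -0.03],[-0.18, -0.36, 0.03],[0.03, 0.06, -0.0]] + [[0.01, -0.01, -0.02], [0.01, -0.01, -0.02], [-0.02, 0.01, 0.03]]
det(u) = -0.02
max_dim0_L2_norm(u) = 0.6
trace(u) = 0.25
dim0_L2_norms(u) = [0.6, 0.6, 0.45]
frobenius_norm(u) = 0.96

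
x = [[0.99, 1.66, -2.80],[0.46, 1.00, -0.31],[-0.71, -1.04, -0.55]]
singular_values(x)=[3.54, 1.5, 0.14]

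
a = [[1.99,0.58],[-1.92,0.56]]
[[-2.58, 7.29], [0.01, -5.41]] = a @ [[-0.65, 3.24],  [-2.21, 1.45]]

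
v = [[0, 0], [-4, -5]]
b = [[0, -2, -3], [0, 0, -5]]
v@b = [[0, 0, 0], [0, 8, 37]]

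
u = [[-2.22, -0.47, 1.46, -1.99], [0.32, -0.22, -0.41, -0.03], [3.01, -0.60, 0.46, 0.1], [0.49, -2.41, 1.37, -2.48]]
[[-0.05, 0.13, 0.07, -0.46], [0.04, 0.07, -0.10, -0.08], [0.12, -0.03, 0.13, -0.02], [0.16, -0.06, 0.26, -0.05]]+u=[[-2.27,-0.34,1.53,-2.45], [0.36,-0.15,-0.51,-0.11], [3.13,-0.63,0.59,0.08], [0.65,-2.47,1.63,-2.53]]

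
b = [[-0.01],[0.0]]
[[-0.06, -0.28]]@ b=[[0.00]]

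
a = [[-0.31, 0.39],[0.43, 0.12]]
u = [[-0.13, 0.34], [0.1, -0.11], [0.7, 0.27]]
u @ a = [[0.19, -0.01], [-0.08, 0.03], [-0.10, 0.31]]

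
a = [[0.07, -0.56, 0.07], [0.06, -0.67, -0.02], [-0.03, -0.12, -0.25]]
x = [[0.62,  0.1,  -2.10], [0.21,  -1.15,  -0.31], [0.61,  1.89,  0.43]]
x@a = [[0.11,  -0.16,  0.57], [-0.04,  0.69,  0.12], [0.14,  -1.66,  -0.1]]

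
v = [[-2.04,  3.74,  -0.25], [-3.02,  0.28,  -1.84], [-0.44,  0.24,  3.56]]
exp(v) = [[0.28, 0.05, -9.29], [0.88, -0.31, -11.56], [-2.63, -0.36, 35.67]]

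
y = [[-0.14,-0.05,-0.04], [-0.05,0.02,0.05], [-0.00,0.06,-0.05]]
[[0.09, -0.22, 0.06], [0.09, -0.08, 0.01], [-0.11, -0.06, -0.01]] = y @ [[-0.79, 1.75, -0.36], [-0.7, -0.68, -0.22], [1.3, 0.34, 0.02]]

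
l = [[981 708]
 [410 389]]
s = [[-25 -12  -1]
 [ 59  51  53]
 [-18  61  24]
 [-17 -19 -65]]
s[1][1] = 51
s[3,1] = -19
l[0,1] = 708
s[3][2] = -65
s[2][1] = 61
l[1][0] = 410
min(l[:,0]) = 410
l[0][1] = 708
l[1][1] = 389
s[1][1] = 51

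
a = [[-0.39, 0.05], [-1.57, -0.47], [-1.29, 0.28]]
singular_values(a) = [2.08, 0.52]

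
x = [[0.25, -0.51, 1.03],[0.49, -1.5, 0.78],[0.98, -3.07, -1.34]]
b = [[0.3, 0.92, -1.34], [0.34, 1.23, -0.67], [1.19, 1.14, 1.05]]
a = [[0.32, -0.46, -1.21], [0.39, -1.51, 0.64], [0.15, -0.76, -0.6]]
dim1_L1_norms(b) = [2.56, 2.24, 3.38]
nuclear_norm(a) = 3.46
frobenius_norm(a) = 2.36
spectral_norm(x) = 3.71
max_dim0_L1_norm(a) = 2.73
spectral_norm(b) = 2.24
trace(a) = -1.79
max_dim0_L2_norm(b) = 1.91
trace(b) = 2.58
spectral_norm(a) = 1.82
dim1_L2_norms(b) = [1.65, 1.44, 1.95]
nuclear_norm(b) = 4.36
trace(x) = -2.59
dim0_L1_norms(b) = [1.83, 3.29, 3.06]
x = b @ a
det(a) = 0.38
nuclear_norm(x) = 5.46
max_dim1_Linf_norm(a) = 1.51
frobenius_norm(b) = 2.94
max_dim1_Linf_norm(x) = 3.07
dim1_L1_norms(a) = [1.99, 2.54, 1.51]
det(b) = 1.00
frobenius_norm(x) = 4.08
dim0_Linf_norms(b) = [1.19, 1.23, 1.34]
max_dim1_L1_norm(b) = 3.38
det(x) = 0.34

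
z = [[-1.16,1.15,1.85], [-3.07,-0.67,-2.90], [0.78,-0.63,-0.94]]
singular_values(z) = [4.35, 2.71, 0.0]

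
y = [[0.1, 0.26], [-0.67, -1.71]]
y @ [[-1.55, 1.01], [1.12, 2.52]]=[[0.14, 0.76], [-0.88, -4.99]]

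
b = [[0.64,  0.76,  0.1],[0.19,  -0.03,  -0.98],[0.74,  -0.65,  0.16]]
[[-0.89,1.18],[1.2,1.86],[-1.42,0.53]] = b @[[-1.41, 1.50], [0.21, 0.50], [-1.50, -1.62]]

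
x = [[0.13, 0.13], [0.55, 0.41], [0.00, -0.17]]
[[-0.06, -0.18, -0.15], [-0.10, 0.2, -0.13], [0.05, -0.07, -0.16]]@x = [[-0.11, -0.06], [0.10, 0.09], [-0.03, 0.01]]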